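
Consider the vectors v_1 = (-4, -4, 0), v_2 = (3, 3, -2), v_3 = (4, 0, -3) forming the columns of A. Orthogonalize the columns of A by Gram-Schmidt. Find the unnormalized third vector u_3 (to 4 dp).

u_3 = (2.0000, -2.0000, 0.0000)

v_1 = (-4, -4, 0); ‖v_1‖ = 5.6569, so q_1 = (-0.7071, -0.7071, 0.0000).
q_1·v_2 = (-0.7071)·3 + (-0.7071)·3 + 0.0000·(-2) = -4.2426.
u_2 = v_2 + 4.2426·q_1 = (0.0000, 0.0000, -2.0000).
‖u_2‖ = 2.0000, so q_2 = (0.0000, 0.0000, -1.0000).
q_1·v_3 = (-0.7071)·4 + (-0.7071)·0 + 0.0000·(-3) = -2.8284; q_2·v_3 = 0.0000·4 + 0.0000·0 + (-1.0000)·(-3) = 3.0000.
u_3 = v_3 + 2.8284·q_1 − 3.0000·q_2 = (2.0000, -2.0000, 0.0000).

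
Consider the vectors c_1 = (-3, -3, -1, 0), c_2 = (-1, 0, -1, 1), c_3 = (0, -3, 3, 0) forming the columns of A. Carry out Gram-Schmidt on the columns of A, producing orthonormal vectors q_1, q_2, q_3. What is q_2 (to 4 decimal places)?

c_1 = (-3, -3, -1, 0); ‖c_1‖ = 4.3589, so q_1 = (-0.6882, -0.6882, -0.2294, 0.0000).
q_1·c_2 = (-0.6882)·(-1) + (-0.6882)·0 + (-0.2294)·(-1) + 0.0000·1 = 0.9177.
u_2 = c_2 − 0.9177·q_1 = (-0.3684, 0.6316, -0.7895, 1.0000).
‖u_2‖ = 1.4690, so q_2 = (-0.2508, 0.4299, -0.5374, 0.6807).

q_2 = (-0.2508, 0.4299, -0.5374, 0.6807)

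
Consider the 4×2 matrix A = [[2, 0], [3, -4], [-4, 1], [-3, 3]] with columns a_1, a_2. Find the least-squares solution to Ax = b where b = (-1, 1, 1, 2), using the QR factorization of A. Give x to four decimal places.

x = (-0.4380, -0.3058)

a_1 = (2, 3, -4, -3); ‖a_1‖ = 6.1644, so e_1 = (0.3244, 0.4867, -0.6489, -0.4867).
e_1·a_2 = 0.3244·0 + 0.4867·(-4) + (-0.6489)·1 + (-0.4867)·3 = -4.0555.
u_2 = a_2 + 4.0555·e_1 = (1.3158, -2.0263, -1.6316, 1.0263).
‖u_2‖ = 3.0907, so e_2 = (0.4257, -0.6556, -0.5279, 0.3321).
Qᵀb = (-1.4600, -0.9451).
Back-substitute: x_2 = -0.9451/3.0907 = -0.3058.
x_1 = (-1.4600 + 4.0555·(-0.3058))/6.1644 = -0.4380.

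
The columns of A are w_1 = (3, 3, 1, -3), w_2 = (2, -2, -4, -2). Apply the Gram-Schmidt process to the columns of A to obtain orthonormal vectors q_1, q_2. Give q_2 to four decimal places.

q_1 = w_1/‖w_1‖ = (3, 3, 1, -3)/5.2915 = (0.5669, 0.5669, 0.1890, -0.5669).
r_{12} = q_1·w_2 = 0.3780.
u_2 = w_2 − 0.3780·q_1 = (1.7857, -2.2143, -4.0714, -1.7857).
‖u_2‖ = 5.2780, so q_2 = (0.3383, -0.4195, -0.7714, -0.3383).

q_2 = (0.3383, -0.4195, -0.7714, -0.3383)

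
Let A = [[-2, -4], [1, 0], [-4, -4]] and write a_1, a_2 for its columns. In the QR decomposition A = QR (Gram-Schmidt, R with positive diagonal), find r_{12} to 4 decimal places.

r_{12} = 5.2372

a_1 = (-2, 1, -4); ‖a_1‖ = 4.5826, so q_1 = (-0.4364, 0.2182, -0.8729).
r_{12} = q_1·a_2 = 5.2372.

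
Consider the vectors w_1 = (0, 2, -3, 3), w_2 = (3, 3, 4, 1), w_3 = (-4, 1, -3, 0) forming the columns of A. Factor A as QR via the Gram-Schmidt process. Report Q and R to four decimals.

q_1 = w_1/‖w_1‖ = (0, 2, -3, 3)/4.6904 = (0.0000, 0.4264, -0.6396, 0.6396).
r_{12} = q_1·w_2 = -0.6396.
u_2 = w_2 + 0.6396·q_1 = (3.0000, 3.2727, 3.5909, 1.4091).
‖u_2‖ = 5.8814, so q_2 = (0.5101, 0.5565, 0.6106, 0.2396).
r_{13} = q_1·w_3 = 2.3452; r_{23} = q_2·w_3 = -3.3155.
u_3 = w_3 − 2.3452·q_1 + 3.3155·q_2 = (-2.3088, 1.8449, 0.5243, -0.7057).
‖u_3‖ = 3.0834, so q_3 = (-0.7488, 0.5984, 0.1700, -0.2289).

Q = [[0.0000, 0.5101, -0.7488], [0.4264, 0.5565, 0.5984], [-0.6396, 0.6106, 0.1700], [0.6396, 0.2396, -0.2289]], R = [[4.6904, -0.6396, 2.3452], [0.0000, 5.8814, -3.3155], [0.0000, 0.0000, 3.0834]]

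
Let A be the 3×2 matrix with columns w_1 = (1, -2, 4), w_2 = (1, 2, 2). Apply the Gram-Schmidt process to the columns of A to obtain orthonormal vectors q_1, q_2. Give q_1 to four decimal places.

q_1 = (0.2182, -0.4364, 0.8729)

w_1 = (1, -2, 4); ‖w_1‖ = 4.5826, so q_1 = (0.2182, -0.4364, 0.8729).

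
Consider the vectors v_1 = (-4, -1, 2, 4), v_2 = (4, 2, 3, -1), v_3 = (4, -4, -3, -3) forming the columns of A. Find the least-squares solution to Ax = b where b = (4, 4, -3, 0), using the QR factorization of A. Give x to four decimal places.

x = (-1.1438, -0.0765, -0.5032)

v_1 = (-4, -1, 2, 4); ‖v_1‖ = 6.0828, so q_1 = (-0.6576, -0.1644, 0.3288, 0.6576).
q_1·v_2 = (-0.6576)·4 + (-0.1644)·2 + 0.3288·3 + 0.6576·(-1) = -2.6304.
u_2 = v_2 + 2.6304·q_1 = (2.2703, 1.5676, 3.8649, 0.7297).
‖u_2‖ = 4.8043, so q_2 = (0.4726, 0.3263, 0.8045, 0.1519).
q_1·v_3 = (-0.6576)·4 + (-0.1644)·(-4) + 0.3288·(-3) + 0.6576·(-3) = -4.9320; q_2·v_3 = 0.4726·4 + 0.3263·(-4) + 0.8045·(-3) + 0.1519·(-3) = -2.2840.
u_3 = v_3 + 4.9320·q_1 + 2.2840·q_2 = (1.8361, -4.0656, 0.4590, 0.5902).
‖u_3‖ = 4.5232, so q_3 = (0.4059, -0.8988, 0.1015, 0.1305).
Qᵀb = (-4.2744, 0.7820, -2.2761).
Back-substitute: x_3 = -2.2761/4.5232 = -0.5032.
x_2 = (0.7820 + 2.2840·(-0.5032))/4.8043 = -0.0765.
x_1 = (-4.2744 + 2.6304·(-0.0765) + 4.9320·(-0.5032))/6.0828 = -1.1438.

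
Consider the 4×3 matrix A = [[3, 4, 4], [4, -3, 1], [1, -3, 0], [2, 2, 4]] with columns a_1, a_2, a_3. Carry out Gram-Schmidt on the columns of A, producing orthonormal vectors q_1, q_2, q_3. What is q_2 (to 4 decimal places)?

q_2 = (0.6329, -0.5085, -0.4923, 0.3138)

a_1 = (3, 4, 1, 2); ‖a_1‖ = 5.4772, so q_1 = (0.5477, 0.7303, 0.1826, 0.3651).
q_1·a_2 = 0.5477·4 + 0.7303·(-3) + 0.1826·(-3) + 0.3651·2 = 0.1826.
u_2 = a_2 − 0.1826·q_1 = (3.9000, -3.1333, -3.0333, 1.9333).
‖u_2‖ = 6.1617, so q_2 = (0.6329, -0.5085, -0.4923, 0.3138).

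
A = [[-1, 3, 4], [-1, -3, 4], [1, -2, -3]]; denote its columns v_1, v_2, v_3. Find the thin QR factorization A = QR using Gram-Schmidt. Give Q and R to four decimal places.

e_1 = v_1/‖v_1‖ = (-1, -1, 1)/1.7321 = (-0.5774, -0.5774, 0.5774).
r_{12} = e_1·v_2 = -1.1547.
u_2 = v_2 + 1.1547·e_1 = (2.3333, -3.6667, -1.3333).
‖u_2‖ = 4.5461, so e_2 = (0.5133, -0.8066, -0.2933).
r_{13} = e_1·v_3 = -6.3509; r_{23} = e_2·v_3 = -0.2933.
u_3 = v_3 + 6.3509·e_1 + 0.2933·e_2 = (0.4839, 0.0968, 0.5806).
‖u_3‖ = 0.7620, so e_3 = (0.6350, 0.1270, 0.7620).

Q = [[-0.5774, 0.5133, 0.6350], [-0.5774, -0.8066, 0.1270], [0.5774, -0.2933, 0.7620]], R = [[1.7321, -1.1547, -6.3509], [0.0000, 4.5461, -0.2933], [0.0000, 0.0000, 0.7620]]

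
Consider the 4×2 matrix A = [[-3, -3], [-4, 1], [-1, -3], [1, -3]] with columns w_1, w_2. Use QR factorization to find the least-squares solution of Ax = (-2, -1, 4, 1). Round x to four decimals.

x = (0.3365, -0.4172)

e_1 = w_1/‖w_1‖ = (-3, -4, -1, 1)/5.1962 = (-0.5774, -0.7698, -0.1925, 0.1925).
r_{12} = e_1·w_2 = 0.9623.
u_2 = w_2 − 0.9623·e_1 = (-2.4444, 1.7407, -2.8148, -3.1852).
‖u_2‖ = 5.2033, so e_2 = (-0.4698, 0.3345, -0.5410, -0.6122).
Qᵀb = (1.3472, -2.1710).
Back-substitute: x_2 = -2.1710/5.2033 = -0.4172.
x_1 = (1.3472 − 0.9623·(-0.4172))/5.1962 = 0.3365.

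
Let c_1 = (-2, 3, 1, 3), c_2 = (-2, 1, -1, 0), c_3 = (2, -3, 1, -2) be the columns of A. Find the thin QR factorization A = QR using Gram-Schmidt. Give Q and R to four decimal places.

q_1 = c_1/‖c_1‖ = (-2, 3, 1, 3)/4.7958 = (-0.4170, 0.6255, 0.2085, 0.6255).
r_{12} = q_1·c_2 = 1.2511.
u_2 = c_2 − 1.2511·q_1 = (-1.4783, 0.2174, -1.2609, -0.7826).
‖u_2‖ = 2.1059, so q_2 = (-0.7020, 0.1032, -0.5987, -0.3716).
r_{13} = q_1·c_3 = -3.7533; r_{23} = q_2·c_3 = -1.5691.
u_3 = c_3 + 3.7533·q_1 + 1.5691·q_2 = (-0.6667, -0.4902, 0.8431, -0.2353).
‖u_3‖ = 1.2046, so q_3 = (-0.5534, -0.4069, 0.7000, -0.1953).

Q = [[-0.4170, -0.7020, -0.5534], [0.6255, 0.1032, -0.4069], [0.2085, -0.5987, 0.7000], [0.6255, -0.3716, -0.1953]], R = [[4.7958, 1.2511, -3.7533], [0.0000, 2.1059, -1.5691], [0.0000, 0.0000, 1.2046]]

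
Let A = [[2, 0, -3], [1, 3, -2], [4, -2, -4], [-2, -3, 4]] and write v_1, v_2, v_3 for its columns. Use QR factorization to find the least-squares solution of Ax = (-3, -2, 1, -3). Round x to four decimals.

x = (-0.0852, -0.0095, -0.1293)

v_1 = (2, 1, 4, -2); ‖v_1‖ = 5.0000, so q_1 = (0.4000, 0.2000, 0.8000, -0.4000).
q_1·v_2 = 0.4000·0 + 0.2000·3 + 0.8000·(-2) + (-0.4000)·(-3) = 0.2000.
u_2 = v_2 − 0.2000·q_1 = (-0.0800, 2.9600, -2.1600, -2.9200).
‖u_2‖ = 4.6861, so q_2 = (-0.0171, 0.6316, -0.4609, -0.6231).
q_1·v_3 = 0.4000·(-3) + 0.2000·(-2) + 0.8000·(-4) + (-0.4000)·4 = -6.4000; q_2·v_3 = (-0.0171)·(-3) + 0.6316·(-2) + (-0.4609)·(-4) + (-0.6231)·4 = -1.8608.
u_3 = v_3 + 6.4000·q_1 + 1.8608·q_2 = (-0.4718, 0.4554, 0.2623, 0.2805).
‖u_3‖ = 0.7599, so q_3 = (-0.6208, 0.5993, 0.3452, 0.3692).
Qᵀb = (0.4000, 0.1963, -0.0983).
Back-substitute: x_3 = -0.0983/0.7599 = -0.1293.
x_2 = (0.1963 + 1.8608·(-0.1293))/4.6861 = -0.0095.
x_1 = (0.4000 − 0.2000·(-0.0095) + 6.4000·(-0.1293))/5.0000 = -0.0852.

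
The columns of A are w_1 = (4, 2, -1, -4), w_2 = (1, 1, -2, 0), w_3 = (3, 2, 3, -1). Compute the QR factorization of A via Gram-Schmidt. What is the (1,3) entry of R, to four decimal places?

r_{13} = 2.7948

w_1 = (4, 2, -1, -4); ‖w_1‖ = 6.0828, so e_1 = (0.6576, 0.3288, -0.1644, -0.6576).
r_{13} = e_1·w_3 = 2.7948.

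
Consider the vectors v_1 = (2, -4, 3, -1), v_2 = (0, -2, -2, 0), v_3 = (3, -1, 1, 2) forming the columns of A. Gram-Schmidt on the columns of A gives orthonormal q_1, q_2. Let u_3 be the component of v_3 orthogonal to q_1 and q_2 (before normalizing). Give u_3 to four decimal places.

v_1 = (2, -4, 3, -1); ‖v_1‖ = 5.4772, so q_1 = (0.3651, -0.7303, 0.5477, -0.1826).
q_1·v_2 = 0.3651·0 + (-0.7303)·(-2) + 0.5477·(-2) + (-0.1826)·0 = 0.3651.
u_2 = v_2 − 0.3651·q_1 = (-0.1333, -1.7333, -2.2000, 0.0667).
‖u_2‖ = 2.8048, so q_2 = (-0.0475, -0.6180, -0.7844, 0.0238).
q_1·v_3 = 0.3651·3 + (-0.7303)·(-1) + 0.5477·1 + (-0.1826)·2 = 2.0083; q_2·v_3 = (-0.0475)·3 + (-0.6180)·(-1) + (-0.7844)·1 + 0.0238·2 = -0.2615.
u_3 = v_3 − 2.0083·q_1 + 0.2615·q_2 = (2.2542, 0.3051, -0.3051, 2.3729).

u_3 = (2.2542, 0.3051, -0.3051, 2.3729)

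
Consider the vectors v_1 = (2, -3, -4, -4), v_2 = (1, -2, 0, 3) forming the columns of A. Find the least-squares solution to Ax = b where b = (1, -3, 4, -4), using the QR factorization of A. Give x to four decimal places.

x = (0.2182, -0.2948)

v_1 = (2, -3, -4, -4); ‖v_1‖ = 6.7082, so e_1 = (0.2981, -0.4472, -0.5963, -0.5963).
e_1·v_2 = 0.2981·1 + (-0.4472)·(-2) + (-0.5963)·0 + (-0.5963)·3 = -0.5963.
u_2 = v_2 + 0.5963·e_1 = (1.1778, -2.2667, -0.3556, 2.6444).
‖u_2‖ = 3.6938, so e_2 = (0.3188, -0.6136, -0.0963, 0.7159).
Qᵀb = (1.6398, -1.0889).
Back-substitute: x_2 = -1.0889/3.6938 = -0.2948.
x_1 = (1.6398 + 0.5963·(-0.2948))/6.7082 = 0.2182.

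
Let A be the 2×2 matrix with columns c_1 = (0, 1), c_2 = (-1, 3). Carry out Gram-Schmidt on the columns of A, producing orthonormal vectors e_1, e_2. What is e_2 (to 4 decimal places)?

e_2 = (-1.0000, 0.0000)

e_1 = c_1/‖c_1‖ = (0, 1)/1.0000 = (0.0000, 1.0000).
r_{12} = e_1·c_2 = 3.0000.
u_2 = c_2 − 3.0000·e_1 = (-1.0000, 0.0000).
‖u_2‖ = 1.0000, so e_2 = (-1.0000, 0.0000).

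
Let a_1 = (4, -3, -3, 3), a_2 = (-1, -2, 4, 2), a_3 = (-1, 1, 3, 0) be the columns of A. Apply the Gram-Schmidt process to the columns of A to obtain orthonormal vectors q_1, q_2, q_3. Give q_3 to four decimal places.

q_3 = (0.6238, 0.6520, 0.3812, 0.2015)

a_1 = (4, -3, -3, 3); ‖a_1‖ = 6.5574, so q_1 = (0.6100, -0.4575, -0.4575, 0.4575).
q_1·a_2 = 0.6100·(-1) + (-0.4575)·(-2) + (-0.4575)·4 + 0.4575·2 = -0.6100.
u_2 = a_2 + 0.6100·q_1 = (-0.6279, -2.2791, 3.7209, 2.2791).
‖u_2‖ = 4.9627, so q_2 = (-0.1265, -0.4592, 0.7498, 0.4592).
q_1·a_3 = 0.6100·(-1) + (-0.4575)·1 + (-0.4575)·3 + 0.4575·0 = -2.4400; q_2·a_3 = (-0.1265)·(-1) + (-0.4592)·1 + 0.7498·3 + 0.4592·0 = 1.9166.
u_3 = a_3 + 2.4400·q_1 − 1.9166·q_2 = (0.7309, 0.7639, 0.4466, 0.2361).
‖u_3‖ = 1.1717, so q_3 = (0.6238, 0.6520, 0.3812, 0.2015).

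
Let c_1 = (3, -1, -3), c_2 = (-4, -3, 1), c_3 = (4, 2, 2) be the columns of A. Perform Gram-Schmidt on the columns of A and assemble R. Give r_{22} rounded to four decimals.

r_{22} = 4.2920

e_1 = c_1/‖c_1‖ = (3, -1, -3)/4.3589 = (0.6882, -0.2294, -0.6882).
r_{12} = e_1·c_2 = -2.7530.
u_2 = c_2 + 2.7530·e_1 = (-2.1053, -3.6316, -0.8947).
r_{22} = ‖u_2‖ = 4.2920.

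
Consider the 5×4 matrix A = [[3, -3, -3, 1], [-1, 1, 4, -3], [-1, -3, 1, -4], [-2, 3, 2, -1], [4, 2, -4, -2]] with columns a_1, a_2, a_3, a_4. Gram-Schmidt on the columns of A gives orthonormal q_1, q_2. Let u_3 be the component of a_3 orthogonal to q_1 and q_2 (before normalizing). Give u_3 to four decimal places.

a_1 = (3, -1, -1, -2, 4); ‖a_1‖ = 5.5678, so q_1 = (0.5388, -0.1796, -0.1796, -0.3592, 0.7184).
q_1·a_2 = 0.5388·(-3) + (-0.1796)·1 + (-0.1796)·(-3) + (-0.3592)·3 + 0.7184·2 = -0.8980.
u_2 = a_2 + 0.8980·q_1 = (-2.5161, 0.8387, -3.1613, 2.6774, 2.6452).
‖u_2‖ = 5.5851, so q_2 = (-0.4505, 0.1502, -0.5660, 0.4794, 0.4736).
q_1·a_3 = 0.5388·(-3) + (-0.1796)·4 + (-0.1796)·1 + (-0.3592)·2 + 0.7184·(-4) = -6.1066; q_2·a_3 = (-0.4505)·(-3) + 0.1502·4 + (-0.5660)·1 + 0.4794·2 + 0.4736·(-4) = 0.4505.
u_3 = a_3 + 6.1066·q_1 − 0.4505·q_2 = (0.4933, 2.8356, 0.1582, -0.4095, 0.1737).

u_3 = (0.4933, 2.8356, 0.1582, -0.4095, 0.1737)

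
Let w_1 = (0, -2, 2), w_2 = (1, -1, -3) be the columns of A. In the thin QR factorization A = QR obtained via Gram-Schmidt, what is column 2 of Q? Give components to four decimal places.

w_1 = (0, -2, 2); ‖w_1‖ = 2.8284, so e_1 = (0.0000, -0.7071, 0.7071).
e_1·w_2 = 0.0000·1 + (-0.7071)·(-1) + 0.7071·(-3) = -1.4142.
u_2 = w_2 + 1.4142·e_1 = (1.0000, -2.0000, -2.0000).
‖u_2‖ = 3.0000, so e_2 = (0.3333, -0.6667, -0.6667).

e_2 = (0.3333, -0.6667, -0.6667)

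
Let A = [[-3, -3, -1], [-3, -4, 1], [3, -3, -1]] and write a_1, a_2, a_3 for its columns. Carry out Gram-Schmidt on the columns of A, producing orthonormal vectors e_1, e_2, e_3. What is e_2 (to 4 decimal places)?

e_1 = a_1/‖a_1‖ = (-3, -3, 3)/5.1962 = (-0.5774, -0.5774, 0.5774).
r_{12} = e_1·a_2 = 2.3094.
u_2 = a_2 − 2.3094·e_1 = (-1.6667, -2.6667, -4.3333).
‖u_2‖ = 5.3541, so e_2 = (-0.3113, -0.4981, -0.8093).

e_2 = (-0.3113, -0.4981, -0.8093)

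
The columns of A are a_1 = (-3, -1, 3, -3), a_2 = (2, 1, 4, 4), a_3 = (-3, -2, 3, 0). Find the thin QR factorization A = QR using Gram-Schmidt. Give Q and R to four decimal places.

e_1 = a_1/‖a_1‖ = (-3, -1, 3, -3)/5.2915 = (-0.5669, -0.1890, 0.5669, -0.5669).
r_{12} = e_1·a_2 = -1.3229.
u_2 = a_2 + 1.3229·e_1 = (1.2500, 0.7500, 4.7500, 3.2500).
‖u_2‖ = 5.9372, so e_2 = (0.2105, 0.1263, 0.8000, 0.5474).
r_{13} = e_1·a_3 = 3.7796; r_{23} = e_2·a_3 = 1.5159.
u_3 = a_3 − 3.7796·e_1 − 1.5159·e_2 = (-1.1763, -1.4772, -0.3556, 1.3131).
‖u_3‖ = 2.3273, so e_3 = (-0.5054, -0.6347, -0.1528, 0.5642).

Q = [[-0.5669, 0.2105, -0.5054], [-0.1890, 0.1263, -0.6347], [0.5669, 0.8000, -0.1528], [-0.5669, 0.5474, 0.5642]], R = [[5.2915, -1.3229, 3.7796], [0.0000, 5.9372, 1.5159], [0.0000, 0.0000, 2.3273]]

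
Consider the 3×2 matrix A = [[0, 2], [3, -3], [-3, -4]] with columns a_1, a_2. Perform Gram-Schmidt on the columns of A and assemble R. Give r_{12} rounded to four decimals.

a_1 = (0, 3, -3); ‖a_1‖ = 4.2426, so e_1 = (0.0000, 0.7071, -0.7071).
r_{12} = e_1·a_2 = 0.7071.

r_{12} = 0.7071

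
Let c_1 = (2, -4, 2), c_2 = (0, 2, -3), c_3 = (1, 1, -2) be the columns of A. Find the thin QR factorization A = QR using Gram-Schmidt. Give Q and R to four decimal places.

c_1 = (2, -4, 2); ‖c_1‖ = 4.8990, so q_1 = (0.4082, -0.8165, 0.4082).
q_1·c_2 = 0.4082·0 + (-0.8165)·2 + 0.4082·(-3) = -2.8577.
u_2 = c_2 + 2.8577·q_1 = (1.1667, -0.3333, -1.8333).
‖u_2‖ = 2.1985, so q_2 = (0.5307, -0.1516, -0.8339).
q_1·c_3 = 0.4082·1 + (-0.8165)·1 + 0.4082·(-2) = -1.2247; q_2·c_3 = 0.5307·1 + (-0.1516)·1 + (-0.8339)·(-2) = 2.0469.
u_3 = c_3 + 1.2247·q_1 − 2.0469·q_2 = (0.4138, 0.3103, 0.2069).
‖u_3‖ = 0.5571, so q_3 = (0.7428, 0.5571, 0.3714).

Q = [[0.4082, 0.5307, 0.7428], [-0.8165, -0.1516, 0.5571], [0.4082, -0.8339, 0.3714]], R = [[4.8990, -2.8577, -1.2247], [0.0000, 2.1985, 2.0469], [0.0000, 0.0000, 0.5571]]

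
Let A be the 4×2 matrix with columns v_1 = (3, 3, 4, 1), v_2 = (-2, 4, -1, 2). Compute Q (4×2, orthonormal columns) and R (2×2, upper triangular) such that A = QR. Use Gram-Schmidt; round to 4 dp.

Q = [[0.5071, -0.4729], [0.5071, 0.7382], [0.6761, -0.2941], [0.1690, 0.3806]], R = [[5.9161, 0.6761], [0.0000, 4.9541]]

v_1 = (3, 3, 4, 1); ‖v_1‖ = 5.9161, so e_1 = (0.5071, 0.5071, 0.6761, 0.1690).
e_1·v_2 = 0.5071·(-2) + 0.5071·4 + 0.6761·(-1) + 0.1690·2 = 0.6761.
u_2 = v_2 − 0.6761·e_1 = (-2.3429, 3.6571, -1.4571, 1.8857).
‖u_2‖ = 4.9541, so e_2 = (-0.4729, 0.7382, -0.2941, 0.3806).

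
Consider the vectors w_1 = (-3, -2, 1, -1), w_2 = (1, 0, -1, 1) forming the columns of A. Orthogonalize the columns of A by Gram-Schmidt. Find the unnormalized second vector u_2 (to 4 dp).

u_2 = (0.0000, -0.6667, -0.6667, 0.6667)

e_1 = w_1/‖w_1‖ = (-3, -2, 1, -1)/3.8730 = (-0.7746, -0.5164, 0.2582, -0.2582).
r_{12} = e_1·w_2 = -1.2910.
u_2 = w_2 + 1.2910·e_1 = (0.0000, -0.6667, -0.6667, 0.6667).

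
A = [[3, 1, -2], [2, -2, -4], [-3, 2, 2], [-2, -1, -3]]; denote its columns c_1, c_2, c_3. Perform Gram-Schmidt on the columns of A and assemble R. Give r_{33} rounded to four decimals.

e_1 = c_1/‖c_1‖ = (3, 2, -3, -2)/5.0990 = (0.5883, 0.3922, -0.5883, -0.3922).
r_{12} = e_1·c_2 = -0.9806.
u_2 = c_2 + 0.9806·e_1 = (1.5769, -1.6154, 1.4231, -1.3846).
‖u_2‖ = 3.0064, so e_2 = (0.5245, -0.5373, 0.4733, -0.4606).
r_{13} = e_1·c_3 = -2.7456; r_{23} = e_2·c_3 = 3.4286.
u_3 = c_3 + 2.7456·e_1 − 3.4286·e_2 = (-2.1830, -1.0809, -1.2383, -2.4979).
r_{33} = ‖u_3‖ = 3.7022.

r_{33} = 3.7022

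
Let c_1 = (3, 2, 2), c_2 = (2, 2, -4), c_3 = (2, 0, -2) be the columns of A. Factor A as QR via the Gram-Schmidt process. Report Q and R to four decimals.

q_1 = c_1/‖c_1‖ = (3, 2, 2)/4.1231 = (0.7276, 0.4851, 0.4851).
r_{12} = q_1·c_2 = 0.4851.
u_2 = c_2 − 0.4851·q_1 = (1.6471, 1.7647, -4.2353).
‖u_2‖ = 4.8749, so q_2 = (0.3379, 0.3620, -0.8688).
r_{13} = q_1·c_3 = 0.4851; r_{23} = q_2·c_3 = 2.4133.
u_3 = c_3 − 0.4851·q_1 − 2.4133·q_2 = (0.8317, -1.1089, -0.1386).
‖u_3‖ = 1.3931, so q_3 = (0.5970, -0.7960, -0.0995).

Q = [[0.7276, 0.3379, 0.5970], [0.4851, 0.3620, -0.7960], [0.4851, -0.8688, -0.0995]], R = [[4.1231, 0.4851, 0.4851], [0.0000, 4.8749, 2.4133], [0.0000, 0.0000, 1.3931]]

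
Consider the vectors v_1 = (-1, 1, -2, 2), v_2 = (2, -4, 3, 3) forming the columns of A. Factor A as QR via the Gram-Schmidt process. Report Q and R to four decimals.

q_1 = v_1/‖v_1‖ = (-1, 1, -2, 2)/3.1623 = (-0.3162, 0.3162, -0.6325, 0.6325).
r_{12} = q_1·v_2 = -1.8974.
u_2 = v_2 + 1.8974·q_1 = (1.4000, -3.4000, 1.8000, 4.2000).
‖u_2‖ = 5.8652, so q_2 = (0.2387, -0.5797, 0.3069, 0.7161).

Q = [[-0.3162, 0.2387], [0.3162, -0.5797], [-0.6325, 0.3069], [0.6325, 0.7161]], R = [[3.1623, -1.8974], [0.0000, 5.8652]]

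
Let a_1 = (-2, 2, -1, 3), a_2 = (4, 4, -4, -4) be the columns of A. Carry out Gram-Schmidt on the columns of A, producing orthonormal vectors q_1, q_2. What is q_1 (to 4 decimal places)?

q_1 = (-0.4714, 0.4714, -0.2357, 0.7071)

q_1 = a_1/‖a_1‖ = (-2, 2, -1, 3)/4.2426 = (-0.4714, 0.4714, -0.2357, 0.7071).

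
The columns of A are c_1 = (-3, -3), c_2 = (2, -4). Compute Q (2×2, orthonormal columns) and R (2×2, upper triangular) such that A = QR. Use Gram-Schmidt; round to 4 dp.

q_1 = c_1/‖c_1‖ = (-3, -3)/4.2426 = (-0.7071, -0.7071).
r_{12} = q_1·c_2 = 1.4142.
u_2 = c_2 − 1.4142·q_1 = (3.0000, -3.0000).
‖u_2‖ = 4.2426, so q_2 = (0.7071, -0.7071).

Q = [[-0.7071, 0.7071], [-0.7071, -0.7071]], R = [[4.2426, 1.4142], [0.0000, 4.2426]]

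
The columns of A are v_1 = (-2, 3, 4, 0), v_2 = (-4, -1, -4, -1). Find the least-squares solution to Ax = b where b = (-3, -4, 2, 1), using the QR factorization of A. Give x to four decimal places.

v_1 = (-2, 3, 4, 0); ‖v_1‖ = 5.3852, so e_1 = (-0.3714, 0.5571, 0.7428, 0.0000).
e_1·v_2 = (-0.3714)·(-4) + 0.5571·(-1) + 0.7428·(-4) + 0.0000·(-1) = -2.0426.
u_2 = v_2 + 2.0426·e_1 = (-4.7586, 0.1379, -2.4828, -1.0000).
‖u_2‖ = 5.4615, so e_2 = (-0.8713, 0.0253, -0.4546, -0.1831).
Qᵀb = (0.3714, 1.4206).
Back-substitute: x_2 = 1.4206/5.4615 = 0.2601.
x_1 = (0.3714 + 2.0426·0.2601)/5.3852 = 0.1676.

x = (0.1676, 0.2601)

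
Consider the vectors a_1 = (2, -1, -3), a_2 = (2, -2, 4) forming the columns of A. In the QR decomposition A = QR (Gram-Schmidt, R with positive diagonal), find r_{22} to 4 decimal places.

r_{22} = 4.6291

q_1 = a_1/‖a_1‖ = (2, -1, -3)/3.7417 = (0.5345, -0.2673, -0.8018).
r_{12} = q_1·a_2 = -1.6036.
u_2 = a_2 + 1.6036·q_1 = (2.8571, -2.4286, 2.7143).
r_{22} = ‖u_2‖ = 4.6291.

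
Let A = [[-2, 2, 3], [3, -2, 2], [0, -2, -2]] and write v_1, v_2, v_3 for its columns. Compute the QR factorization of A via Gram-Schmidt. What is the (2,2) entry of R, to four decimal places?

r_{22} = 2.0755

q_1 = v_1/‖v_1‖ = (-2, 3, 0)/3.6056 = (-0.5547, 0.8321, 0.0000).
r_{12} = q_1·v_2 = -2.7735.
u_2 = v_2 + 2.7735·q_1 = (0.4615, 0.3077, -2.0000).
r_{22} = ‖u_2‖ = 2.0755.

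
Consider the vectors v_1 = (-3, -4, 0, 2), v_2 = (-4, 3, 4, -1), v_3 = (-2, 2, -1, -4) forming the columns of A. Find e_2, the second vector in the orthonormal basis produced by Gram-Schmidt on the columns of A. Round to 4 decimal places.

v_1 = (-3, -4, 0, 2); ‖v_1‖ = 5.3852, so e_1 = (-0.5571, -0.7428, 0.0000, 0.3714).
e_1·v_2 = (-0.5571)·(-4) + (-0.7428)·3 + 0.0000·4 + 0.3714·(-1) = -0.3714.
u_2 = v_2 + 0.3714·e_1 = (-4.2069, 2.7241, 4.0000, -0.8621).
‖u_2‖ = 6.4701, so e_2 = (-0.6502, 0.4210, 0.6182, -0.1332).

e_2 = (-0.6502, 0.4210, 0.6182, -0.1332)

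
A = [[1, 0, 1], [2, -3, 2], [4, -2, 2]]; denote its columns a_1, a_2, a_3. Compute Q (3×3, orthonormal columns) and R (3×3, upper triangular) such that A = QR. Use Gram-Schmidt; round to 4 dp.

Q = [[0.2182, 0.3482, 0.9117], [0.4364, -0.8704, 0.2279], [0.8729, 0.3482, -0.3419]], R = [[4.5826, -3.0551, 2.8368], [0.0000, 1.9149, -0.6963], [0.0000, 0.0000, 0.6838]]

a_1 = (1, 2, 4); ‖a_1‖ = 4.5826, so q_1 = (0.2182, 0.4364, 0.8729).
q_1·a_2 = 0.2182·0 + 0.4364·(-3) + 0.8729·(-2) = -3.0551.
u_2 = a_2 + 3.0551·q_1 = (0.6667, -1.6667, 0.6667).
‖u_2‖ = 1.9149, so q_2 = (0.3482, -0.8704, 0.3482).
q_1·a_3 = 0.2182·1 + 0.4364·2 + 0.8729·2 = 2.8368; q_2·a_3 = 0.3482·1 + (-0.8704)·2 + 0.3482·2 = -0.6963.
u_3 = a_3 − 2.8368·q_1 + 0.6963·q_2 = (0.6234, 0.1558, -0.2338).
‖u_3‖ = 0.6838, so q_3 = (0.9117, 0.2279, -0.3419).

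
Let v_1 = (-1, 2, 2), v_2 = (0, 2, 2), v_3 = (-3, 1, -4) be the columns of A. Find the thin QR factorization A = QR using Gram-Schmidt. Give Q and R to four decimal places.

v_1 = (-1, 2, 2); ‖v_1‖ = 3.0000, so e_1 = (-0.3333, 0.6667, 0.6667).
e_1·v_2 = (-0.3333)·0 + 0.6667·2 + 0.6667·2 = 2.6667.
u_2 = v_2 − 2.6667·e_1 = (0.8889, 0.2222, 0.2222).
‖u_2‖ = 0.9428, so e_2 = (0.9428, 0.2357, 0.2357).
e_1·v_3 = (-0.3333)·(-3) + 0.6667·1 + 0.6667·(-4) = -1.0000; e_2·v_3 = 0.9428·(-3) + 0.2357·1 + 0.2357·(-4) = -3.5355.
u_3 = v_3 + 1.0000·e_1 + 3.5355·e_2 = (0.0000, 2.5000, -2.5000).
‖u_3‖ = 3.5355, so e_3 = (0.0000, 0.7071, -0.7071).

Q = [[-0.3333, 0.9428, 0.0000], [0.6667, 0.2357, 0.7071], [0.6667, 0.2357, -0.7071]], R = [[3.0000, 2.6667, -1.0000], [0.0000, 0.9428, -3.5355], [0.0000, 0.0000, 3.5355]]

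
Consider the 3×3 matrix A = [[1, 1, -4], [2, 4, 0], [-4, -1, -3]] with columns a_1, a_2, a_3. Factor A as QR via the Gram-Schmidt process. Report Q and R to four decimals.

Q = [[0.2182, 0.1208, -0.9684], [0.4364, 0.8755, 0.2075], [-0.8729, 0.4679, -0.1383]], R = [[4.5826, 2.8368, 1.7457], [0.0000, 3.1547, -1.8868], [0.0000, 0.0000, 4.2886]]

a_1 = (1, 2, -4); ‖a_1‖ = 4.5826, so e_1 = (0.2182, 0.4364, -0.8729).
e_1·a_2 = 0.2182·1 + 0.4364·4 + (-0.8729)·(-1) = 2.8368.
u_2 = a_2 − 2.8368·e_1 = (0.3810, 2.7619, 1.4762).
‖u_2‖ = 3.1547, so e_2 = (0.1208, 0.8755, 0.4679).
e_1·a_3 = 0.2182·(-4) + 0.4364·0 + (-0.8729)·(-3) = 1.7457; e_2·a_3 = 0.1208·(-4) + 0.8755·0 + 0.4679·(-3) = -1.8868.
u_3 = a_3 − 1.7457·e_1 + 1.8868·e_2 = (-4.1531, 0.8900, -0.5933).
‖u_3‖ = 4.2886, so e_3 = (-0.9684, 0.2075, -0.1383).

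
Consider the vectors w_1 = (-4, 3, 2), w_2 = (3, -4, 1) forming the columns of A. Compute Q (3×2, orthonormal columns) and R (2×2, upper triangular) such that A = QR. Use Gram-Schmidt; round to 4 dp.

Q = [[-0.7428, -0.0113], [0.5571, -0.5651], [0.3714, 0.8250]], R = [[5.3852, -4.0853], [0.0000, 3.0513]]

w_1 = (-4, 3, 2); ‖w_1‖ = 5.3852, so e_1 = (-0.7428, 0.5571, 0.3714).
e_1·w_2 = (-0.7428)·3 + 0.5571·(-4) + 0.3714·1 = -4.0853.
u_2 = w_2 + 4.0853·e_1 = (-0.0345, -1.7241, 2.5172).
‖u_2‖ = 3.0513, so e_2 = (-0.0113, -0.5651, 0.8250).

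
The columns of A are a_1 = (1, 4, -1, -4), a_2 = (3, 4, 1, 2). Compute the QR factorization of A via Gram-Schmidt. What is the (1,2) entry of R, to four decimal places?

e_1 = a_1/‖a_1‖ = (1, 4, -1, -4)/5.8310 = (0.1715, 0.6860, -0.1715, -0.6860).
r_{12} = e_1·a_2 = 1.7150.

r_{12} = 1.7150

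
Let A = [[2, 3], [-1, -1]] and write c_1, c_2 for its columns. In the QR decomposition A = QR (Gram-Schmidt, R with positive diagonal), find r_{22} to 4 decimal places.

e_1 = c_1/‖c_1‖ = (2, -1)/2.2361 = (0.8944, -0.4472).
r_{12} = e_1·c_2 = 3.1305.
u_2 = c_2 − 3.1305·e_1 = (0.2000, 0.4000).
r_{22} = ‖u_2‖ = 0.4472.

r_{22} = 0.4472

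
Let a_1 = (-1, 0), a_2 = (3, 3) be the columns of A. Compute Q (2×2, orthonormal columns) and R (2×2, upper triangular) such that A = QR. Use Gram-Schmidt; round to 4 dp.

q_1 = a_1/‖a_1‖ = (-1, 0)/1.0000 = (-1.0000, 0.0000).
r_{12} = q_1·a_2 = -3.0000.
u_2 = a_2 + 3.0000·q_1 = (0.0000, 3.0000).
‖u_2‖ = 3.0000, so q_2 = (0.0000, 1.0000).

Q = [[-1.0000, 0.0000], [0.0000, 1.0000]], R = [[1.0000, -3.0000], [0.0000, 3.0000]]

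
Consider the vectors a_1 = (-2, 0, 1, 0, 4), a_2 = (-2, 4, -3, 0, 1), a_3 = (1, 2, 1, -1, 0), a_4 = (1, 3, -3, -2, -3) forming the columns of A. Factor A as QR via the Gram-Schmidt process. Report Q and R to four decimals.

Q = [[-0.4364, -0.2839, 0.4192, -0.0222], [0.0000, 0.7452, 0.6040, -0.2750], [0.2182, -0.6033, 0.5499, -0.3283], [0.0000, 0.0000, -0.3896, -0.9006], [0.8729, 0.0089, 0.0721, 0.0709]], R = [[4.5826, 1.0911, -0.2182, -3.7097], [0.0000, 5.3675, 0.6033, 3.7350], [0.0000, 0.0000, 2.5668, 1.1443], [0.0000, 0.0000, 0.0000, 1.7257]]

q_1 = a_1/‖a_1‖ = (-2, 0, 1, 0, 4)/4.5826 = (-0.4364, 0.0000, 0.2182, 0.0000, 0.8729).
r_{12} = q_1·a_2 = 1.0911.
u_2 = a_2 − 1.0911·q_1 = (-1.5238, 4.0000, -3.2381, 0.0000, 0.0476).
‖u_2‖ = 5.3675, so q_2 = (-0.2839, 0.7452, -0.6033, 0.0000, 0.0089).
r_{13} = q_1·a_3 = -0.2182; r_{23} = q_2·a_3 = 0.6033.
u_3 = a_3 + 0.2182·q_1 − 0.6033·q_2 = (1.0760, 1.5504, 1.4116, -1.0000, 0.1851).
‖u_3‖ = 2.5668, so q_3 = (0.4192, 0.6040, 0.5499, -0.3896, 0.0721).
r_{14} = q_1·a_4 = -3.7097; r_{24} = q_2·a_4 = 3.7350; r_{34} = q_3·a_4 = 1.1443.
u_4 = a_4 + 3.7097·q_1 − 3.7350·q_2 − 1.1443·q_3 = (-0.0384, -0.4747, -0.5665, -1.5542, 0.1224).
‖u_4‖ = 1.7257, so q_4 = (-0.0222, -0.2750, -0.3283, -0.9006, 0.0709).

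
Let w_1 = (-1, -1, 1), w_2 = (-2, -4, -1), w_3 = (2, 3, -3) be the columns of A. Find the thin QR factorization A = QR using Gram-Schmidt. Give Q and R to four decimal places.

w_1 = (-1, -1, 1); ‖w_1‖ = 1.7321, so q_1 = (-0.5774, -0.5774, 0.5774).
q_1·w_2 = (-0.5774)·(-2) + (-0.5774)·(-4) + 0.5774·(-1) = 2.8868.
u_2 = w_2 − 2.8868·q_1 = (-0.3333, -2.3333, -2.6667).
‖u_2‖ = 3.5590, so q_2 = (-0.0937, -0.6556, -0.7493).
q_1·w_3 = (-0.5774)·2 + (-0.5774)·3 + 0.5774·(-3) = -4.6188; q_2·w_3 = (-0.0937)·2 + (-0.6556)·3 + (-0.7493)·(-3) = 0.0937.
u_3 = w_3 + 4.6188·q_1 − 0.0937·q_2 = (-0.6579, 0.3947, -0.2632).
‖u_3‖ = 0.8111, so q_3 = (-0.8111, 0.4867, -0.3244).

Q = [[-0.5774, -0.0937, -0.8111], [-0.5774, -0.6556, 0.4867], [0.5774, -0.7493, -0.3244]], R = [[1.7321, 2.8868, -4.6188], [0.0000, 3.5590, 0.0937], [0.0000, 0.0000, 0.8111]]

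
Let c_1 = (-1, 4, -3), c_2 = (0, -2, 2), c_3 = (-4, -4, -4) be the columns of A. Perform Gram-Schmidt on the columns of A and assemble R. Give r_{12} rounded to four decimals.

r_{12} = -2.7456

c_1 = (-1, 4, -3); ‖c_1‖ = 5.0990, so e_1 = (-0.1961, 0.7845, -0.5883).
r_{12} = e_1·c_2 = -2.7456.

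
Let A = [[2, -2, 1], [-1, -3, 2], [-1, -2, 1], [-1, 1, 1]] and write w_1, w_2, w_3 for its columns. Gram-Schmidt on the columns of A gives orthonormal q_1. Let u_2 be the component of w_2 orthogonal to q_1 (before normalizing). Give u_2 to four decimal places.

u_2 = (-2.0000, -3.0000, -2.0000, 1.0000)

q_1 = w_1/‖w_1‖ = (2, -1, -1, -1)/2.6458 = (0.7559, -0.3780, -0.3780, -0.3780).
r_{12} = q_1·w_2 = 0.0000.
u_2 = w_2 + 0.0000·q_1 = (-2.0000, -3.0000, -2.0000, 1.0000).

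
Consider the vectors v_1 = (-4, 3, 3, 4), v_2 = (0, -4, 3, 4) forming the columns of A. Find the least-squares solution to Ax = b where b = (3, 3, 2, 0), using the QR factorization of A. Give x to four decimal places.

v_1 = (-4, 3, 3, 4); ‖v_1‖ = 7.0711, so e_1 = (-0.5657, 0.4243, 0.4243, 0.5657).
e_1·v_2 = (-0.5657)·0 + 0.4243·(-4) + 0.4243·3 + 0.5657·4 = 1.8385.
u_2 = v_2 − 1.8385·e_1 = (1.0400, -4.7800, 2.2200, 2.9600).
‖u_2‖ = 6.1335, so e_2 = (0.1696, -0.7793, 0.3619, 0.4826).
Qᵀb = (0.4243, -1.1054).
Back-substitute: x_2 = -1.1054/6.1335 = -0.1802.
x_1 = (0.4243 − 1.8385·(-0.1802))/7.0711 = 0.1069.

x = (0.1069, -0.1802)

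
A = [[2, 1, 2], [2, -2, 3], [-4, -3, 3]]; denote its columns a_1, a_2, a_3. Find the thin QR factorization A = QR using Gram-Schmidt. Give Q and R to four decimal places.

e_1 = a_1/‖a_1‖ = (2, 2, -4)/4.8990 = (0.4082, 0.4082, -0.8165).
r_{12} = e_1·a_2 = 2.0412.
u_2 = a_2 − 2.0412·e_1 = (0.1667, -2.8333, -1.3333).
‖u_2‖ = 3.1358, so e_2 = (0.0531, -0.9035, -0.4252).
r_{13} = e_1·a_3 = -0.4082; r_{23} = e_2·a_3 = -3.8799.
u_3 = a_3 + 0.4082·e_1 + 3.8799·e_2 = (2.3729, -0.3390, 1.0169).
‖u_3‖ = 2.6038, so e_3 = (0.9113, -0.1302, 0.3906).

Q = [[0.4082, 0.0531, 0.9113], [0.4082, -0.9035, -0.1302], [-0.8165, -0.4252, 0.3906]], R = [[4.8990, 2.0412, -0.4082], [0.0000, 3.1358, -3.8799], [0.0000, 0.0000, 2.6038]]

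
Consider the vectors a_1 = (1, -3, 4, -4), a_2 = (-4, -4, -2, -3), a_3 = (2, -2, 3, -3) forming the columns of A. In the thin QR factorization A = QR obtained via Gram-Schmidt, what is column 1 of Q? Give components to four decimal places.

a_1 = (1, -3, 4, -4); ‖a_1‖ = 6.4807, so q_1 = (0.1543, -0.4629, 0.6172, -0.6172).

q_1 = (0.1543, -0.4629, 0.6172, -0.6172)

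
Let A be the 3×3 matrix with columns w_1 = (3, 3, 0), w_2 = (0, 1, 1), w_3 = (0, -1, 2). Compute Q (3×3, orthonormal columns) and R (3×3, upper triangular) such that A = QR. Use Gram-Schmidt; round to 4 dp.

q_1 = w_1/‖w_1‖ = (3, 3, 0)/4.2426 = (0.7071, 0.7071, 0.0000).
r_{12} = q_1·w_2 = 0.7071.
u_2 = w_2 − 0.7071·q_1 = (-0.5000, 0.5000, 1.0000).
‖u_2‖ = 1.2247, so q_2 = (-0.4082, 0.4082, 0.8165).
r_{13} = q_1·w_3 = -0.7071; r_{23} = q_2·w_3 = 1.2247.
u_3 = w_3 + 0.7071·q_1 − 1.2247·q_2 = (1.0000, -1.0000, 1.0000).
‖u_3‖ = 1.7321, so q_3 = (0.5774, -0.5774, 0.5774).

Q = [[0.7071, -0.4082, 0.5774], [0.7071, 0.4082, -0.5774], [0.0000, 0.8165, 0.5774]], R = [[4.2426, 0.7071, -0.7071], [0.0000, 1.2247, 1.2247], [0.0000, 0.0000, 1.7321]]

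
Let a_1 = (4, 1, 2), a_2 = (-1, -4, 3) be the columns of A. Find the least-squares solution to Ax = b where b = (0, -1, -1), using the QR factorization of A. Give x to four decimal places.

x = (-0.1402, 0.0277)

e_1 = a_1/‖a_1‖ = (4, 1, 2)/4.5826 = (0.8729, 0.2182, 0.4364).
r_{12} = e_1·a_2 = -0.4364.
u_2 = a_2 + 0.4364·e_1 = (-0.6190, -3.9048, 3.1905).
‖u_2‖ = 5.0803, so e_2 = (-0.1219, -0.7686, 0.6280).
Qᵀb = (-0.6547, 0.1406).
Back-substitute: x_2 = 0.1406/5.0803 = 0.0277.
x_1 = (-0.6547 + 0.4364·0.0277)/4.5826 = -0.1402.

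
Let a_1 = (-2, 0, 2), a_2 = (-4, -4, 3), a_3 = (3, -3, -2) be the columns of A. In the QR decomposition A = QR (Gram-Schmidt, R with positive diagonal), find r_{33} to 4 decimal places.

r_{33} = 1.2185

e_1 = a_1/‖a_1‖ = (-2, 0, 2)/2.8284 = (-0.7071, 0.0000, 0.7071).
r_{12} = e_1·a_2 = 4.9497.
u_2 = a_2 − 4.9497·e_1 = (-0.5000, -4.0000, -0.5000).
‖u_2‖ = 4.0620, so e_2 = (-0.1231, -0.9847, -0.1231).
r_{13} = e_1·a_3 = -3.5355; r_{23} = e_2·a_3 = 2.8311.
u_3 = a_3 + 3.5355·e_1 − 2.8311·e_2 = (0.8485, -0.2121, 0.8485).
r_{33} = ‖u_3‖ = 1.2185.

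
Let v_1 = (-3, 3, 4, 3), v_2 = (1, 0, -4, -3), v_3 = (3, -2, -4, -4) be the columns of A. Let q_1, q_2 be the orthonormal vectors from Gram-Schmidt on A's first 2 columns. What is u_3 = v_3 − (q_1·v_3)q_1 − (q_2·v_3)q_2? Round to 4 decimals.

q_1 = v_1/‖v_1‖ = (-3, 3, 4, 3)/6.5574 = (-0.4575, 0.4575, 0.6100, 0.4575).
r_{12} = q_1·v_2 = -4.2700.
u_2 = v_2 + 4.2700·q_1 = (-0.9535, 1.9535, -1.3953, -1.0465).
‖u_2‖ = 2.7870, so q_2 = (-0.3421, 0.7009, -0.5007, -0.3755).
r_{13} = q_1·v_3 = -6.5574; r_{23} = q_2·v_3 = 1.0764.
u_3 = v_3 + 6.5574·q_1 − 1.0764·q_2 = (0.3683, 0.2455, 0.5389, -0.5958).

u_3 = (0.3683, 0.2455, 0.5389, -0.5958)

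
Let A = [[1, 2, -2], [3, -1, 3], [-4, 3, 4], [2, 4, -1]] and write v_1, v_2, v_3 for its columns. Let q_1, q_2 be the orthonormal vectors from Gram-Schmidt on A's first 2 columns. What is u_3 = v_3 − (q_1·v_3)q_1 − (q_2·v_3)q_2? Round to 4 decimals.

u_3 = (-1.5714, 4.0857, 2.6000, -0.1429)

v_1 = (1, 3, -4, 2); ‖v_1‖ = 5.4772, so q_1 = (0.1826, 0.5477, -0.7303, 0.3651).
q_1·v_2 = 0.1826·2 + 0.5477·(-1) + (-0.7303)·3 + 0.3651·4 = -0.9129.
u_2 = v_2 + 0.9129·q_1 = (2.1667, -0.5000, 2.3333, 4.3333).
‖u_2‖ = 5.4006, so q_2 = (0.4012, -0.0926, 0.4320, 0.8024).
q_1·v_3 = 0.1826·(-2) + 0.5477·3 + (-0.7303)·4 + 0.3651·(-1) = -2.0083; q_2·v_3 = 0.4012·(-2) + (-0.0926)·3 + 0.4320·4 + 0.8024·(-1) = -0.1543.
u_3 = v_3 + 2.0083·q_1 + 0.1543·q_2 = (-1.5714, 4.0857, 2.6000, -0.1429).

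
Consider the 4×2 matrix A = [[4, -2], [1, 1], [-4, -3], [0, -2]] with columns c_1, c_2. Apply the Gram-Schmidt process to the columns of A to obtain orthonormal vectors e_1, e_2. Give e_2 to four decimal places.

c_1 = (4, 1, -4, 0); ‖c_1‖ = 5.7446, so e_1 = (0.6963, 0.1741, -0.6963, 0.0000).
e_1·c_2 = 0.6963·(-2) + 0.1741·1 + (-0.6963)·(-3) + 0.0000·(-2) = 0.8704.
u_2 = c_2 − 0.8704·e_1 = (-2.6061, 0.8485, -2.3939, -2.0000).
‖u_2‖ = 4.1524, so e_2 = (-0.6276, 0.2043, -0.5765, -0.4816).

e_2 = (-0.6276, 0.2043, -0.5765, -0.4816)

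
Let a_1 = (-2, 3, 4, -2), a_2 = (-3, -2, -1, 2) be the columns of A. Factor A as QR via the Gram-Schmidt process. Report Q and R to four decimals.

a_1 = (-2, 3, 4, -2); ‖a_1‖ = 5.7446, so q_1 = (-0.3482, 0.5222, 0.6963, -0.3482).
q_1·a_2 = (-0.3482)·(-3) + 0.5222·(-2) + 0.6963·(-1) + (-0.3482)·2 = -1.3926.
u_2 = a_2 + 1.3926·q_1 = (-3.4848, -1.2727, -0.0303, 1.5152).
‖u_2‖ = 4.0076, so q_2 = (-0.8696, -0.3176, -0.0076, 0.3781).

Q = [[-0.3482, -0.8696], [0.5222, -0.3176], [0.6963, -0.0076], [-0.3482, 0.3781]], R = [[5.7446, -1.3926], [0.0000, 4.0076]]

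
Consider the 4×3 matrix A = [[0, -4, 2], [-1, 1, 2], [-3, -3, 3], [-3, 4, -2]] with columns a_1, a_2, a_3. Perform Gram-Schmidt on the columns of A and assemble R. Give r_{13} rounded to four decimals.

a_1 = (0, -1, -3, -3); ‖a_1‖ = 4.3589, so e_1 = (0.0000, -0.2294, -0.6882, -0.6882).
r_{13} = e_1·a_3 = -1.1471.

r_{13} = -1.1471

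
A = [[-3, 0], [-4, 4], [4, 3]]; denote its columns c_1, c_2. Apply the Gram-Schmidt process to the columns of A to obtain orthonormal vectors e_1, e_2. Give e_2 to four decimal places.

e_2 = (-0.0590, 0.7277, 0.6834)

c_1 = (-3, -4, 4); ‖c_1‖ = 6.4031, so e_1 = (-0.4685, -0.6247, 0.6247).
e_1·c_2 = (-0.4685)·0 + (-0.6247)·4 + 0.6247·3 = -0.6247.
u_2 = c_2 + 0.6247·e_1 = (-0.2927, 3.6098, 3.3902).
‖u_2‖ = 4.9608, so e_2 = (-0.0590, 0.7277, 0.6834).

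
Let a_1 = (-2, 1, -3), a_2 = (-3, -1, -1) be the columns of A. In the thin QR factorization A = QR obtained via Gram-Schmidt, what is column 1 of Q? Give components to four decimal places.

e_1 = (-0.5345, 0.2673, -0.8018)

e_1 = a_1/‖a_1‖ = (-2, 1, -3)/3.7417 = (-0.5345, 0.2673, -0.8018).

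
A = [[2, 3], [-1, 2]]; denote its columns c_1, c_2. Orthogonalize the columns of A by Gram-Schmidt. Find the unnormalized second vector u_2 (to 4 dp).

u_2 = (1.4000, 2.8000)

c_1 = (2, -1); ‖c_1‖ = 2.2361, so e_1 = (0.8944, -0.4472).
e_1·c_2 = 0.8944·3 + (-0.4472)·2 = 1.7889.
u_2 = c_2 − 1.7889·e_1 = (1.4000, 2.8000).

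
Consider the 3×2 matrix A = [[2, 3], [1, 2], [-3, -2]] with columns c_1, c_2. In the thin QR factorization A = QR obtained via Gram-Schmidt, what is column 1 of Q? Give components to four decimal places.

q_1 = (0.5345, 0.2673, -0.8018)

c_1 = (2, 1, -3); ‖c_1‖ = 3.7417, so q_1 = (0.5345, 0.2673, -0.8018).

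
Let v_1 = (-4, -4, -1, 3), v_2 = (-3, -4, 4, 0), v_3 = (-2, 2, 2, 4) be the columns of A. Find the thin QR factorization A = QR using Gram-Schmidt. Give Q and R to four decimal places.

Q = [[-0.6172, -0.1367, -0.2055], [-0.6172, -0.3282, 0.5869], [-0.1543, 0.8752, 0.4327], [0.4629, -0.3282, 0.6527]], R = [[6.4807, 3.7033, 1.5430], [0.0000, 5.2236, 0.0547], [0.0000, 0.0000, 5.0612]]

v_1 = (-4, -4, -1, 3); ‖v_1‖ = 6.4807, so e_1 = (-0.6172, -0.6172, -0.1543, 0.4629).
e_1·v_2 = (-0.6172)·(-3) + (-0.6172)·(-4) + (-0.1543)·4 + 0.4629·0 = 3.7033.
u_2 = v_2 − 3.7033·e_1 = (-0.7143, -1.7143, 4.5714, -1.7143).
‖u_2‖ = 5.2236, so e_2 = (-0.1367, -0.3282, 0.8752, -0.3282).
e_1·v_3 = (-0.6172)·(-2) + (-0.6172)·2 + (-0.1543)·2 + 0.4629·4 = 1.5430; e_2·v_3 = (-0.1367)·(-2) + (-0.3282)·2 + 0.8752·2 + (-0.3282)·4 = 0.0547.
u_3 = v_3 − 1.5430·e_1 − 0.0547·e_2 = (-1.0401, 2.9703, 2.1902, 3.3037).
‖u_3‖ = 5.0612, so e_3 = (-0.2055, 0.5869, 0.4327, 0.6527).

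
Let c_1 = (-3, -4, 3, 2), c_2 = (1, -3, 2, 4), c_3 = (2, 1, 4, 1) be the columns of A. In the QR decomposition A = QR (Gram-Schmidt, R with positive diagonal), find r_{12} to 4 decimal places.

r_{12} = 3.7311

c_1 = (-3, -4, 3, 2); ‖c_1‖ = 6.1644, so e_1 = (-0.4867, -0.6489, 0.4867, 0.3244).
r_{12} = e_1·c_2 = 3.7311.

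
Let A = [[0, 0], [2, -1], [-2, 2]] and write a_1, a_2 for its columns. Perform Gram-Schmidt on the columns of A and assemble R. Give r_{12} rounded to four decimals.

r_{12} = -2.1213

a_1 = (0, 2, -2); ‖a_1‖ = 2.8284, so q_1 = (0.0000, 0.7071, -0.7071).
r_{12} = q_1·a_2 = -2.1213.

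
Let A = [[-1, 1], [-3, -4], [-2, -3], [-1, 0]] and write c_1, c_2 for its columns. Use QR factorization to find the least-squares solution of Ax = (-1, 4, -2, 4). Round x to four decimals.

x = (-0.9802, 0.2178)

q_1 = c_1/‖c_1‖ = (-1, -3, -2, -1)/3.8730 = (-0.2582, -0.7746, -0.5164, -0.2582).
r_{12} = q_1·c_2 = 4.3894.
u_2 = c_2 − 4.3894·q_1 = (2.1333, -0.6000, -0.7333, 1.1333).
‖u_2‖ = 2.5949, so q_2 = (0.8221, -0.2312, -0.2826, 0.4368).
Qᵀb = (-2.8402, 0.5652).
Back-substitute: x_2 = 0.5652/2.5949 = 0.2178.
x_1 = (-2.8402 − 4.3894·0.2178)/3.8730 = -0.9802.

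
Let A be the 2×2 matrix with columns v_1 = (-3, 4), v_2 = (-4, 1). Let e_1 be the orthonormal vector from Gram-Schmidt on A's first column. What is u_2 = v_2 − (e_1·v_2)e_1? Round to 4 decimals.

u_2 = (-2.0800, -1.5600)

e_1 = v_1/‖v_1‖ = (-3, 4)/5.0000 = (-0.6000, 0.8000).
r_{12} = e_1·v_2 = 3.2000.
u_2 = v_2 − 3.2000·e_1 = (-2.0800, -1.5600).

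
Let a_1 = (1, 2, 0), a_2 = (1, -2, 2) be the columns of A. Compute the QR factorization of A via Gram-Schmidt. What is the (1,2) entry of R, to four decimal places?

r_{12} = -1.3416

a_1 = (1, 2, 0); ‖a_1‖ = 2.2361, so q_1 = (0.4472, 0.8944, 0.0000).
r_{12} = q_1·a_2 = -1.3416.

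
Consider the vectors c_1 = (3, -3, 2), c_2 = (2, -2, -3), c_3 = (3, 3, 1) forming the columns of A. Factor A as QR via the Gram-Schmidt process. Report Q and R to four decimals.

Q = [[0.6396, 0.3015, 0.7071], [-0.6396, -0.3015, 0.7071], [0.4264, -0.9045, 0.0000]], R = [[4.6904, 1.2792, 0.4264], [0.0000, 3.9196, -0.9045], [0.0000, 0.0000, 4.2426]]

c_1 = (3, -3, 2); ‖c_1‖ = 4.6904, so q_1 = (0.6396, -0.6396, 0.4264).
q_1·c_2 = 0.6396·2 + (-0.6396)·(-2) + 0.4264·(-3) = 1.2792.
u_2 = c_2 − 1.2792·q_1 = (1.1818, -1.1818, -3.5455).
‖u_2‖ = 3.9196, so q_2 = (0.3015, -0.3015, -0.9045).
q_1·c_3 = 0.6396·3 + (-0.6396)·3 + 0.4264·1 = 0.4264; q_2·c_3 = 0.3015·3 + (-0.3015)·3 + (-0.9045)·1 = -0.9045.
u_3 = c_3 − 0.4264·q_1 + 0.9045·q_2 = (3.0000, 3.0000, 0.0000).
‖u_3‖ = 4.2426, so q_3 = (0.7071, 0.7071, 0.0000).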